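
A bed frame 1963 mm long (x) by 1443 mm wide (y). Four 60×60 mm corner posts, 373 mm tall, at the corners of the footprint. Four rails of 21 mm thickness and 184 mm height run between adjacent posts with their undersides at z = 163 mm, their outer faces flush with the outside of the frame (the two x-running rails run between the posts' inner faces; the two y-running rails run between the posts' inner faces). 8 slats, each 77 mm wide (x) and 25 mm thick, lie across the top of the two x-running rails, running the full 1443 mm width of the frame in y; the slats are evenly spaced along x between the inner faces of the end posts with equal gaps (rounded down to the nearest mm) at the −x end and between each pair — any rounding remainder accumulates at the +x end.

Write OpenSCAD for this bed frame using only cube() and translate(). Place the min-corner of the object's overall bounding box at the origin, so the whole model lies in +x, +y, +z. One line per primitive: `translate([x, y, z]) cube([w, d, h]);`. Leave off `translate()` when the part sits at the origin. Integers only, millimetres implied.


cube([60, 60, 373]);
translate([0, 1383, 0]) cube([60, 60, 373]);
translate([1903, 0, 0]) cube([60, 60, 373]);
translate([1903, 1383, 0]) cube([60, 60, 373]);
translate([60, 0, 163]) cube([1843, 21, 184]);
translate([60, 1422, 163]) cube([1843, 21, 184]);
translate([0, 60, 163]) cube([21, 1323, 184]);
translate([1942, 60, 163]) cube([21, 1323, 184]);
translate([196, 0, 347]) cube([77, 1443, 25]);
translate([409, 0, 347]) cube([77, 1443, 25]);
translate([622, 0, 347]) cube([77, 1443, 25]);
translate([835, 0, 347]) cube([77, 1443, 25]);
translate([1048, 0, 347]) cube([77, 1443, 25]);
translate([1261, 0, 347]) cube([77, 1443, 25]);
translate([1474, 0, 347]) cube([77, 1443, 25]);
translate([1687, 0, 347]) cube([77, 1443, 25]);


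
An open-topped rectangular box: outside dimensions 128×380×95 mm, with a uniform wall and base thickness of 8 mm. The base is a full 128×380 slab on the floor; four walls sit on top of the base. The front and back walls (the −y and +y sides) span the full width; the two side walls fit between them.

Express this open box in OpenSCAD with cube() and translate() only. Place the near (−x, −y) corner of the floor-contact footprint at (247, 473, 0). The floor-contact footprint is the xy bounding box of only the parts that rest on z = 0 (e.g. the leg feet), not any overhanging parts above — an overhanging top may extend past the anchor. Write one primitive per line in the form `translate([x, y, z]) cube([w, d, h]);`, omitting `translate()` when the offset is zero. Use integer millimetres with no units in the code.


translate([247, 473, 0]) cube([128, 380, 8]);
translate([247, 473, 8]) cube([128, 8, 87]);
translate([247, 845, 8]) cube([128, 8, 87]);
translate([247, 481, 8]) cube([8, 364, 87]);
translate([367, 481, 8]) cube([8, 364, 87]);


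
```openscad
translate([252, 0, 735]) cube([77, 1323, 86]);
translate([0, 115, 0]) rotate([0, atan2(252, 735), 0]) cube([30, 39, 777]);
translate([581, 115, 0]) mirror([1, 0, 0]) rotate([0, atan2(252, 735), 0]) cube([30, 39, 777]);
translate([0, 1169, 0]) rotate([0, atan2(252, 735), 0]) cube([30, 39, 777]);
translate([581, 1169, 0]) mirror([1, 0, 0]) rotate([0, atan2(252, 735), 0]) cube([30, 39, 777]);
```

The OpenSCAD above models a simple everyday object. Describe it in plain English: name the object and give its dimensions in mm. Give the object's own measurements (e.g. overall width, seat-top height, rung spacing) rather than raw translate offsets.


A sawhorse. A 77×1323×86 mm beam (x, y, z) sits on two A-frame leg pairs. Each pair is two raked legs of 30×39 mm section (39 mm along y) splaying symmetrically in x. Each leg rises 735 mm vertically over 252 mm of horizontal reach and is 777 mm long along its own axis. Every leg's outer bottom edge rests on the floor and its outer top edge meets a bottom edge of the beam — the left legs (tilting toward +x) meet the beam's −x bottom edge, the right legs (their mirror images, tilting toward −x) meet its +x bottom edge — so the leg tops tuck under the beam, the beam's underside is 735 mm above the floor, and the feet are 581 mm apart outside-to-outside with the beam centred between them. The two leg pairs are set in 115 mm from either end of the beam.


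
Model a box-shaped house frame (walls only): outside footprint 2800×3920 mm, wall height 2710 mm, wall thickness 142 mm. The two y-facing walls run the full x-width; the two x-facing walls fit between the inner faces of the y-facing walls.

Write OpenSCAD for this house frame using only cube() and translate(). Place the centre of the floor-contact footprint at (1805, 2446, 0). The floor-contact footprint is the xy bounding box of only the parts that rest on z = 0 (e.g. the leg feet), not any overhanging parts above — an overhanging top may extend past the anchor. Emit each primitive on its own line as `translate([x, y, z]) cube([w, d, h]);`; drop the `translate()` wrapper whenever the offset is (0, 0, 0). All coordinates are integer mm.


translate([405, 486, 0]) cube([2800, 142, 2710]);
translate([405, 4264, 0]) cube([2800, 142, 2710]);
translate([405, 628, 0]) cube([142, 3636, 2710]);
translate([3063, 628, 0]) cube([142, 3636, 2710]);


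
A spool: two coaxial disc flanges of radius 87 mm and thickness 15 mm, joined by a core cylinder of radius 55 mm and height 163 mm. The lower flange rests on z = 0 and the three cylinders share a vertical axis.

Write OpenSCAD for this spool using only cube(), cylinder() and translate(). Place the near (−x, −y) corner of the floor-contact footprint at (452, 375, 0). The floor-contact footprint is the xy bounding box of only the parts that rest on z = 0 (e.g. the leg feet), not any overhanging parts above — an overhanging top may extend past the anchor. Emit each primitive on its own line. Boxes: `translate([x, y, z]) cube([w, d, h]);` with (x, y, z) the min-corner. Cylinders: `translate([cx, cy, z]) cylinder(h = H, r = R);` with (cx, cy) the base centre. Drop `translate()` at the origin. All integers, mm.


translate([539, 462, 0]) cylinder(h = 15, r = 87);
translate([539, 462, 15]) cylinder(h = 163, r = 55);
translate([539, 462, 178]) cylinder(h = 15, r = 87);


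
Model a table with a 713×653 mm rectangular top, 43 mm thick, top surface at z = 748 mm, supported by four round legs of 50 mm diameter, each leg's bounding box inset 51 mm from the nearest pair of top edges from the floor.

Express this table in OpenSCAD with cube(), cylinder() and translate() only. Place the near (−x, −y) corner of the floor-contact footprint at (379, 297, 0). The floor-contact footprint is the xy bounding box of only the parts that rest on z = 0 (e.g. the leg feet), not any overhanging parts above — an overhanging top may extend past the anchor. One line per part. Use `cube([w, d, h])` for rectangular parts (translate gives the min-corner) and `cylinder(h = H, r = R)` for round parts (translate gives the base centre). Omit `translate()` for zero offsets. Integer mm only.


translate([328, 246, 705]) cube([713, 653, 43]);
translate([404, 322, 0]) cylinder(h = 705, r = 25);
translate([965, 322, 0]) cylinder(h = 705, r = 25);
translate([404, 823, 0]) cylinder(h = 705, r = 25);
translate([965, 823, 0]) cylinder(h = 705, r = 25);


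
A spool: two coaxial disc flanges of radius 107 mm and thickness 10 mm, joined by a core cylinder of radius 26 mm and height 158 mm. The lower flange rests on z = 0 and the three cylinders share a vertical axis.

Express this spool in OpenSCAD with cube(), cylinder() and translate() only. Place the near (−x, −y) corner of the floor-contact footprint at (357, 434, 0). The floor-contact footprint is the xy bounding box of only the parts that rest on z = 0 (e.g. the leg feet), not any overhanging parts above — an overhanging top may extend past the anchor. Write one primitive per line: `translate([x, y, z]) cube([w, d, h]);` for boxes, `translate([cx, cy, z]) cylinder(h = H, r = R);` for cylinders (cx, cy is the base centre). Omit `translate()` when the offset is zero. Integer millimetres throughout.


translate([464, 541, 0]) cylinder(h = 10, r = 107);
translate([464, 541, 10]) cylinder(h = 158, r = 26);
translate([464, 541, 168]) cylinder(h = 10, r = 107);


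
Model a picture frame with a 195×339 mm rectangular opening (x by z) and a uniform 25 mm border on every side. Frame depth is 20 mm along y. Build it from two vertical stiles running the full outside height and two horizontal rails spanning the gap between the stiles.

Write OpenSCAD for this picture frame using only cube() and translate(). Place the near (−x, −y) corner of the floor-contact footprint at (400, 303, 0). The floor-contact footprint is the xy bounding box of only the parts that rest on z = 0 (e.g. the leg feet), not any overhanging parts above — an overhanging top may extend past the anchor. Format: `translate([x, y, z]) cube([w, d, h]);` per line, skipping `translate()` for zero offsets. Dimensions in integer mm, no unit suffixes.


translate([400, 303, 0]) cube([25, 20, 389]);
translate([620, 303, 0]) cube([25, 20, 389]);
translate([425, 303, 0]) cube([195, 20, 25]);
translate([425, 303, 364]) cube([195, 20, 25]);


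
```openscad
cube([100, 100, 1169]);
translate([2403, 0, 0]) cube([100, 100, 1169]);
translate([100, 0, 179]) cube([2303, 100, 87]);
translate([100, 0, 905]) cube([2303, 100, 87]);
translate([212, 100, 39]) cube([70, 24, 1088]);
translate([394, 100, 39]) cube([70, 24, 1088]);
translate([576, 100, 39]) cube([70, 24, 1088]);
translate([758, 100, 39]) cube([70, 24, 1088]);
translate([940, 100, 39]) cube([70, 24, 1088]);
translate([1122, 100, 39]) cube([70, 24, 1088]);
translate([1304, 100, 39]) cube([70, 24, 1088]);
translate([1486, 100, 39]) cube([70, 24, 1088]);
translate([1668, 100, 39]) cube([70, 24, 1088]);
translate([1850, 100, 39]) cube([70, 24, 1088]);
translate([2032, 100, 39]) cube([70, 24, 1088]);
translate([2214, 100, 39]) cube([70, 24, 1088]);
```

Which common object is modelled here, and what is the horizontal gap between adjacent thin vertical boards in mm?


A fence section. The picket gap is 112 mm.

Two posts, two rails, 12 pickets — a fence section. Span 2303 mm holds 12 pickets of 70 mm with 13 equal gaps: ⌊(2303 − 12·70) / 13⌋ = 112 mm.


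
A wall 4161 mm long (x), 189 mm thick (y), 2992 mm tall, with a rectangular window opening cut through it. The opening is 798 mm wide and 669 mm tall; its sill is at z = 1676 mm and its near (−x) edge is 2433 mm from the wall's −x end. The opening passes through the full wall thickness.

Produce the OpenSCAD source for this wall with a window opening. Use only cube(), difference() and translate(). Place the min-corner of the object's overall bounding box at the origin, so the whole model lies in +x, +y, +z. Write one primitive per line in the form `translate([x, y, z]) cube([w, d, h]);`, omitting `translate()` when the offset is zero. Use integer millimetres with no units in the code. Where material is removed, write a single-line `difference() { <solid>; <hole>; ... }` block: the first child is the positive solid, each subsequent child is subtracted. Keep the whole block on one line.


difference() { cube([4161, 189, 2992]); translate([2433, 0, 1676]) cube([798, 189, 669]); }


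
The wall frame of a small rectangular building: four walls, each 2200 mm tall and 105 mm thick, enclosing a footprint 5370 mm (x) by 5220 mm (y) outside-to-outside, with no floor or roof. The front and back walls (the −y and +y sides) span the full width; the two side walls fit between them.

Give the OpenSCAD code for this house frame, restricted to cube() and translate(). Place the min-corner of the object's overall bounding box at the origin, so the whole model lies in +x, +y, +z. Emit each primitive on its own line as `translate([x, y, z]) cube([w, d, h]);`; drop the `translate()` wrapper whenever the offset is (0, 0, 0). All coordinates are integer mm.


cube([5370, 105, 2200]);
translate([0, 5115, 0]) cube([5370, 105, 2200]);
translate([0, 105, 0]) cube([105, 5010, 2200]);
translate([5265, 105, 0]) cube([105, 5010, 2200]);


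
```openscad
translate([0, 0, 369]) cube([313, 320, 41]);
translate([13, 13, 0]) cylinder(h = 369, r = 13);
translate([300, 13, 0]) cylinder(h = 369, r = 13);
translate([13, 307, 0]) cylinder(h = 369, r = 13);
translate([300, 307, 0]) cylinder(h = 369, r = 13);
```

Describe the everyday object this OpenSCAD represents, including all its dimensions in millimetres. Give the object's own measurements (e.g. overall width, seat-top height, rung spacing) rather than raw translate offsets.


A four-legged stool. The seat is a 313×320×41 mm slab whose top surface is at z = 410 mm; four round legs, each 26 mm in diameter, run from the floor (z = 0) to the underside of the seat, each leg's axis is inset half a diameter from the nearest pair of seat edges (so the leg's bounding box is flush with the corner).


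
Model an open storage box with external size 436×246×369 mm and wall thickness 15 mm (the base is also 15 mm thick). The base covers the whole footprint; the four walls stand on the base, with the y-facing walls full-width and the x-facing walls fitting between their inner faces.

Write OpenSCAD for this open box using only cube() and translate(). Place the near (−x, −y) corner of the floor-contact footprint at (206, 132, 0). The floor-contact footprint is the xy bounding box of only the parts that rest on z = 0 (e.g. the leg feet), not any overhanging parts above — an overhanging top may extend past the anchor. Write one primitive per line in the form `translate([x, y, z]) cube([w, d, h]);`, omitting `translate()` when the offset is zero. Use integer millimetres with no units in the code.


translate([206, 132, 0]) cube([436, 246, 15]);
translate([206, 132, 15]) cube([436, 15, 354]);
translate([206, 363, 15]) cube([436, 15, 354]);
translate([206, 147, 15]) cube([15, 216, 354]);
translate([627, 147, 15]) cube([15, 216, 354]);


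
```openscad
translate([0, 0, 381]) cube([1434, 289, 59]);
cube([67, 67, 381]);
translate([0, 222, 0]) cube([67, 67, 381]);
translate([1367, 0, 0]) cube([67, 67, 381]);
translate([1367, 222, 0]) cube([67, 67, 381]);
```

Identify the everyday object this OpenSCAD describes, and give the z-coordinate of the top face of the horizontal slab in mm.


A bench. The seat-top height is 440 mm.

A long slab on four corner posts — a bench. The slab sits at z = 381 with thickness 59, so the top is 381 + 59 = 440 mm.


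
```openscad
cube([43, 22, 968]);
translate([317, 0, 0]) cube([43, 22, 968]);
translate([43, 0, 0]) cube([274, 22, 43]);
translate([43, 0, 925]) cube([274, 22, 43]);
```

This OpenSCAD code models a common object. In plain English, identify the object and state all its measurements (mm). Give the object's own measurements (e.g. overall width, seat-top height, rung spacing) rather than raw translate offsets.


A rectangular picture frame lying in the x–z plane (depth along y). The opening is 274 mm wide (x) by 882 mm tall (z), surrounded by a border 43 mm wide on all four sides. The frame is 22 mm deep and is made of two full-height vertical stiles with two horizontal rails fitted between them.


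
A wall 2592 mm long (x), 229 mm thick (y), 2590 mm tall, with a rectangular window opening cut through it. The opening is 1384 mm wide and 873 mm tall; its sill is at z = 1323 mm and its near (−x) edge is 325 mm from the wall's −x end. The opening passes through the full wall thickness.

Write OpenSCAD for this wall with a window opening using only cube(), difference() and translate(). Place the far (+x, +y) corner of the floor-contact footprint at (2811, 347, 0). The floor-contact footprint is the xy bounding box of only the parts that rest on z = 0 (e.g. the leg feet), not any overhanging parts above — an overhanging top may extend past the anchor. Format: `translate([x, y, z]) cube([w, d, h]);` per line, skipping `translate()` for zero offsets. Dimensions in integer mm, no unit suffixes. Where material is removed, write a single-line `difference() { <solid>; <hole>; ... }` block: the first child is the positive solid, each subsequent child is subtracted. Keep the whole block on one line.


difference() { translate([219, 118, 0]) cube([2592, 229, 2590]); translate([544, 118, 1323]) cube([1384, 229, 873]); }


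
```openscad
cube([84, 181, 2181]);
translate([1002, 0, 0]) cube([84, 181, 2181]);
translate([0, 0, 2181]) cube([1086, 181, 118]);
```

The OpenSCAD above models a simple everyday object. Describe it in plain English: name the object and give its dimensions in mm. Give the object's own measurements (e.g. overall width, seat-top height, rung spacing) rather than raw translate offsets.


A door frame. The clear opening is 918 mm wide and 2181 mm high. Two 84 mm wide jambs, 181 mm deep, stand either side of the opening from the floor to the top of the opening. A 118 mm thick head sits across the top of both jambs, spanning the full outside width of the frame.


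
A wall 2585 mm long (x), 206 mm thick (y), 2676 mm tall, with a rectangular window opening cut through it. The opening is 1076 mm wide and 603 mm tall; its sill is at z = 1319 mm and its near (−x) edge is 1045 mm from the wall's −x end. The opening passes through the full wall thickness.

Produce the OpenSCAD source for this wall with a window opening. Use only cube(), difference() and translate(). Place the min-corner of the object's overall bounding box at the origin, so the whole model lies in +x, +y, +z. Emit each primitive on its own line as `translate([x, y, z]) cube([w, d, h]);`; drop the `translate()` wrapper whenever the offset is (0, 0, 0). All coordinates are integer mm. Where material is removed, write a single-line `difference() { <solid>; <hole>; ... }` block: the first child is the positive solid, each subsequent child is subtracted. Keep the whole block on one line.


difference() { cube([2585, 206, 2676]); translate([1045, 0, 1319]) cube([1076, 206, 603]); }


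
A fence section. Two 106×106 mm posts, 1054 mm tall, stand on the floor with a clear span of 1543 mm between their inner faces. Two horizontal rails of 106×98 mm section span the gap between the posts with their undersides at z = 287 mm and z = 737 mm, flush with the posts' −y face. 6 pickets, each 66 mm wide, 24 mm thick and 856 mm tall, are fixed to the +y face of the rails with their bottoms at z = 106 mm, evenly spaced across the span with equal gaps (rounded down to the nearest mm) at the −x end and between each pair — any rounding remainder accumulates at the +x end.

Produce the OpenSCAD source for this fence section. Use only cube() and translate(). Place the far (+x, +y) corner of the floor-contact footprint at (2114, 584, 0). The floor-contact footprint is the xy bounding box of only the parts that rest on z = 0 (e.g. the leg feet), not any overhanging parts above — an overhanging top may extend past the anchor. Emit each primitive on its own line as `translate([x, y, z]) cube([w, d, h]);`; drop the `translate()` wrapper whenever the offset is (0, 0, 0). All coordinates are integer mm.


translate([359, 478, 0]) cube([106, 106, 1054]);
translate([2008, 478, 0]) cube([106, 106, 1054]);
translate([465, 478, 287]) cube([1543, 106, 98]);
translate([465, 478, 737]) cube([1543, 106, 98]);
translate([628, 584, 106]) cube([66, 24, 856]);
translate([857, 584, 106]) cube([66, 24, 856]);
translate([1086, 584, 106]) cube([66, 24, 856]);
translate([1315, 584, 106]) cube([66, 24, 856]);
translate([1544, 584, 106]) cube([66, 24, 856]);
translate([1773, 584, 106]) cube([66, 24, 856]);


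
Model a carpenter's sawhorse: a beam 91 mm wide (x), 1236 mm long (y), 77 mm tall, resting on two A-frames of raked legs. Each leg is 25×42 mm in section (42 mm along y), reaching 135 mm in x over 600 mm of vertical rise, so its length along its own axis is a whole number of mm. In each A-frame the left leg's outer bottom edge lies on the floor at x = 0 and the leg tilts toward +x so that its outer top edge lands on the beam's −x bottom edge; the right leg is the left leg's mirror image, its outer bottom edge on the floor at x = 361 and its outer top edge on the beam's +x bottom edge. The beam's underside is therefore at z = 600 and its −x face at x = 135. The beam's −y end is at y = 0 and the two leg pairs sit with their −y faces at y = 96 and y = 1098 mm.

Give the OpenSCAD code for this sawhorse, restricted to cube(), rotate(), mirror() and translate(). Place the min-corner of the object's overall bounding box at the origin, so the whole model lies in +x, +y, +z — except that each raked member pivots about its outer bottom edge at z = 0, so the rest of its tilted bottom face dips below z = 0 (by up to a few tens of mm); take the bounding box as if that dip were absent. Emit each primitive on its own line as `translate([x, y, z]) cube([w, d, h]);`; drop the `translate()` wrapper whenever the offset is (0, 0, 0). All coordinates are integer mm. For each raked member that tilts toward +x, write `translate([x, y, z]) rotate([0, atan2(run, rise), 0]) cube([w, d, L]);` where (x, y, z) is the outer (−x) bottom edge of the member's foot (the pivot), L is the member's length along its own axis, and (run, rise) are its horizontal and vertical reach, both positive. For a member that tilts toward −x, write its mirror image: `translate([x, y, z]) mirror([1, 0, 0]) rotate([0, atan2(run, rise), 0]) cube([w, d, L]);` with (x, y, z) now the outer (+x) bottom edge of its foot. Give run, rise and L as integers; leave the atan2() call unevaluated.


translate([135, 0, 600]) cube([91, 1236, 77]);
translate([0, 96, 0]) rotate([0, atan2(135, 600), 0]) cube([25, 42, 615]);
translate([361, 96, 0]) mirror([1, 0, 0]) rotate([0, atan2(135, 600), 0]) cube([25, 42, 615]);
translate([0, 1098, 0]) rotate([0, atan2(135, 600), 0]) cube([25, 42, 615]);
translate([361, 1098, 0]) mirror([1, 0, 0]) rotate([0, atan2(135, 600), 0]) cube([25, 42, 615]);


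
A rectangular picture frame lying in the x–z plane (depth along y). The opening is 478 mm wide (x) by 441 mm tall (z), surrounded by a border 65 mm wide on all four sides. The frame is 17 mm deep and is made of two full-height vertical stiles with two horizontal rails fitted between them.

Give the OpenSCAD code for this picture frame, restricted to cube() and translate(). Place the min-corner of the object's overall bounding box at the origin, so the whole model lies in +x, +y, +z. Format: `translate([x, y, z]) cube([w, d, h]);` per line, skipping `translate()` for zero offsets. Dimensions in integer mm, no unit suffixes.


cube([65, 17, 571]);
translate([543, 0, 0]) cube([65, 17, 571]);
translate([65, 0, 0]) cube([478, 17, 65]);
translate([65, 0, 506]) cube([478, 17, 65]);


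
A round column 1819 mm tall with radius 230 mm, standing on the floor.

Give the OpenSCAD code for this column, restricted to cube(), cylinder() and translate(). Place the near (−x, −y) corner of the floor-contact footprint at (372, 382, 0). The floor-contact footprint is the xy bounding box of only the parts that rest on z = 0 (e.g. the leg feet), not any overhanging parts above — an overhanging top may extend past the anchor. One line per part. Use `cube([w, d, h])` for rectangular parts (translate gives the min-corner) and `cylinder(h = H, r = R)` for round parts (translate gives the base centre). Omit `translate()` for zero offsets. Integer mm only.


translate([602, 612, 0]) cylinder(h = 1819, r = 230);


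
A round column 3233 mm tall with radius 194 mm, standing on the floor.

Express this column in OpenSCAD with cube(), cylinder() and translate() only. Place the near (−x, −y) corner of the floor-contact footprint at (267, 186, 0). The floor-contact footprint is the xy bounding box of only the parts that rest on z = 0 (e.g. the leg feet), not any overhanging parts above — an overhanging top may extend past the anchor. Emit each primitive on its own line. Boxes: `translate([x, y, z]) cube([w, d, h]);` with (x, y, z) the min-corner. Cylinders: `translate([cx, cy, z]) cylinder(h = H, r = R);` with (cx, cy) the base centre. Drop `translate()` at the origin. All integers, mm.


translate([461, 380, 0]) cylinder(h = 3233, r = 194);


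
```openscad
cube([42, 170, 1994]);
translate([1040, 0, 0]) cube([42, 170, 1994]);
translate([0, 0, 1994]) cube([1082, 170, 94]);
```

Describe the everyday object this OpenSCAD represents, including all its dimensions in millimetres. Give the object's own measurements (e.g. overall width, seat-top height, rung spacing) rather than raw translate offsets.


A door frame. The clear opening is 998 mm wide and 1994 mm high. Two 42 mm wide jambs, 170 mm deep, stand either side of the opening from the floor to the top of the opening. A 94 mm thick head sits across the top of both jambs, spanning the full outside width of the frame.


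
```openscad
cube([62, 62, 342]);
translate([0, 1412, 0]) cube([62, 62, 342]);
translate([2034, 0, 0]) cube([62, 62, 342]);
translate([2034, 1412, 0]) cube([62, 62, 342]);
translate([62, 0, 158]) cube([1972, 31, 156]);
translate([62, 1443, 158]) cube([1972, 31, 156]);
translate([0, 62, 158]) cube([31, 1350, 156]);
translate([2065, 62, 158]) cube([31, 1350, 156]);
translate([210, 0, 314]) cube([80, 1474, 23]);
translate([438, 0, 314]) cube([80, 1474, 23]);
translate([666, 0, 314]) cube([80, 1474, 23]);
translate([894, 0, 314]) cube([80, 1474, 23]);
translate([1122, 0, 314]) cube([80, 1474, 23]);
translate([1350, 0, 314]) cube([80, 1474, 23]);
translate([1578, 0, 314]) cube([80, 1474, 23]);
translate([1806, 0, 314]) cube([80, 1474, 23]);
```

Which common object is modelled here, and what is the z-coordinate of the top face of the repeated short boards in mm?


A bed frame. The slat-top height is 337 mm.

Four posts, four rails, and a row of slats — a bed frame. Slats sit on the rails at z = 158 + 156 = 314; with slat thickness 23, the top is 337 mm.


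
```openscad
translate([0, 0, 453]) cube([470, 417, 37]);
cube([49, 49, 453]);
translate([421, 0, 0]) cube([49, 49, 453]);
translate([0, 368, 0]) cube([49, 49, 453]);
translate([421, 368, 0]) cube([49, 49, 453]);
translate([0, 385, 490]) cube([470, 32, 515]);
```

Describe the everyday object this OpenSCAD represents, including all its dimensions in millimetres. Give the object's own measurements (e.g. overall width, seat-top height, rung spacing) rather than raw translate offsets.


A chair. The seat is a 470×417×37 mm slab with its top at z = 490 mm, on four 49×49 mm corner legs (flush with the seat edges, standing on z = 0). A flat backrest 32 mm thick, 515 mm tall, spans the full seat width and rises from the seat top along its +y edge, rear face flush with the rear of the seat.


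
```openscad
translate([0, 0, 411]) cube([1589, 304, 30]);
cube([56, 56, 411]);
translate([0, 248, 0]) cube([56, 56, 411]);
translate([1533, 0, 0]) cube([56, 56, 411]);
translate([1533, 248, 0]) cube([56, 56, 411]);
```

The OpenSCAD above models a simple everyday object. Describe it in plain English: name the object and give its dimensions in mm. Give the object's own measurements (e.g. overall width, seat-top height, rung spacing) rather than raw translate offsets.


A bench: a 1589×304 mm seat slab, 30 mm thick, top at z = 441 mm, on four 56×56 mm square legs flush with the seat corners and standing on z = 0.


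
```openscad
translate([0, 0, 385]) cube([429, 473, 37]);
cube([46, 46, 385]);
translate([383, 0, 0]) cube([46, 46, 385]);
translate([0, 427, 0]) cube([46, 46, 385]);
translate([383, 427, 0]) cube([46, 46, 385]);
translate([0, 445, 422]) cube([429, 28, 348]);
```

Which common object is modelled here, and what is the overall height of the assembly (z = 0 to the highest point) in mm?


A chair. The overall height is 770 mm.

A slab on four corner posts with a tall panel at the back — a chair. The seat slab sits at z = 385 with thickness 37, and the 348 mm backrest starts at the seat top, so the overall height is 385 + 37 + 348 = 770 mm.


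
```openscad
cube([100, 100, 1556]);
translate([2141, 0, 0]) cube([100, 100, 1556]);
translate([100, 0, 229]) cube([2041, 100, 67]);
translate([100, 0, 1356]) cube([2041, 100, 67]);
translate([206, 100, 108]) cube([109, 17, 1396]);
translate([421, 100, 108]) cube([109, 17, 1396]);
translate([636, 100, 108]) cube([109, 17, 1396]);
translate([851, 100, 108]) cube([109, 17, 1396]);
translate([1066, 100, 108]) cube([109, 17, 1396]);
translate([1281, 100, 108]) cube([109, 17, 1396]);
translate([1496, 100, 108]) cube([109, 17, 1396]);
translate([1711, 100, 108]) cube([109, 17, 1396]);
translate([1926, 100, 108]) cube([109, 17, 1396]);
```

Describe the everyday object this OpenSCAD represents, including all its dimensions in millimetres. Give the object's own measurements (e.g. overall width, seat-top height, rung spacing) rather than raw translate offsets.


A fence section. Two 100×100 mm posts, 1556 mm tall, stand on the floor with a clear span of 2041 mm between their inner faces. Two horizontal rails of 100×67 mm section span the gap between the posts with their undersides at z = 229 mm and z = 1356 mm, flush with the posts' −y face. 9 pickets, each 109 mm wide, 17 mm thick and 1396 mm tall, are fixed to the +y face of the rails with their bottoms at z = 108 mm, spaced across the span with a 106 mm gap after the −x post and between neighbouring pickets and before the +x post.


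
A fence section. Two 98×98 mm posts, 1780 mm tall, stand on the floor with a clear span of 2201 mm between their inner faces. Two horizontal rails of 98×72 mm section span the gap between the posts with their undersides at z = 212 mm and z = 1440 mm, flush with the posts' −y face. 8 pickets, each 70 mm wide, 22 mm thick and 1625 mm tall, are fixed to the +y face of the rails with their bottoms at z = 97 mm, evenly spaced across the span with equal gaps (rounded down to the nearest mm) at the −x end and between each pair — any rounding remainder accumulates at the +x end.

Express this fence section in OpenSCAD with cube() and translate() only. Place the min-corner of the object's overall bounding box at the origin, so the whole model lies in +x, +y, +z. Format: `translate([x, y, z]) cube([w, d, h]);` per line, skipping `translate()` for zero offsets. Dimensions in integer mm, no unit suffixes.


cube([98, 98, 1780]);
translate([2299, 0, 0]) cube([98, 98, 1780]);
translate([98, 0, 212]) cube([2201, 98, 72]);
translate([98, 0, 1440]) cube([2201, 98, 72]);
translate([280, 98, 97]) cube([70, 22, 1625]);
translate([532, 98, 97]) cube([70, 22, 1625]);
translate([784, 98, 97]) cube([70, 22, 1625]);
translate([1036, 98, 97]) cube([70, 22, 1625]);
translate([1288, 98, 97]) cube([70, 22, 1625]);
translate([1540, 98, 97]) cube([70, 22, 1625]);
translate([1792, 98, 97]) cube([70, 22, 1625]);
translate([2044, 98, 97]) cube([70, 22, 1625]);


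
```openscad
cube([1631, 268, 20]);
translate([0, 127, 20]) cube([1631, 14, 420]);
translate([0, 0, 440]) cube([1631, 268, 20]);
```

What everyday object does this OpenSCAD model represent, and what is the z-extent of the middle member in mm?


An I-beam. The web height is 420 mm.

Two wide flanges with a thin centred web — an I-beam. Overall 460 mm minus two 20 mm flanges gives a web of 460 − 2·20 = 420 mm.


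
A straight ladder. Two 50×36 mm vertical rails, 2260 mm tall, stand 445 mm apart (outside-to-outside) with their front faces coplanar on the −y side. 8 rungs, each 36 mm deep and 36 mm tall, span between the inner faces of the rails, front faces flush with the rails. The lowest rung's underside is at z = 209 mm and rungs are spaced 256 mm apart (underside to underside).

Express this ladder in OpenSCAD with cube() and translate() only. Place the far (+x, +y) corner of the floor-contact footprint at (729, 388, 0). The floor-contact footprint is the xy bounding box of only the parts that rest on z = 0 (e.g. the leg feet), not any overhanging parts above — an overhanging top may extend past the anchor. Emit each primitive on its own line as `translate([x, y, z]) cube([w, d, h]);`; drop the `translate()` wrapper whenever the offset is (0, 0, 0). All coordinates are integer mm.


// rung span = 445 - 2*50 = 345
// rung[k] z = 209 + k*256
translate([284, 352, 0]) cube([50, 36, 2260]);
translate([679, 352, 0]) cube([50, 36, 2260]);
translate([334, 352, 209]) cube([345, 36, 36]);
translate([334, 352, 465]) cube([345, 36, 36]);
translate([334, 352, 721]) cube([345, 36, 36]);
translate([334, 352, 977]) cube([345, 36, 36]);
translate([334, 352, 1233]) cube([345, 36, 36]);
translate([334, 352, 1489]) cube([345, 36, 36]);
translate([334, 352, 1745]) cube([345, 36, 36]);
translate([334, 352, 2001]) cube([345, 36, 36]);


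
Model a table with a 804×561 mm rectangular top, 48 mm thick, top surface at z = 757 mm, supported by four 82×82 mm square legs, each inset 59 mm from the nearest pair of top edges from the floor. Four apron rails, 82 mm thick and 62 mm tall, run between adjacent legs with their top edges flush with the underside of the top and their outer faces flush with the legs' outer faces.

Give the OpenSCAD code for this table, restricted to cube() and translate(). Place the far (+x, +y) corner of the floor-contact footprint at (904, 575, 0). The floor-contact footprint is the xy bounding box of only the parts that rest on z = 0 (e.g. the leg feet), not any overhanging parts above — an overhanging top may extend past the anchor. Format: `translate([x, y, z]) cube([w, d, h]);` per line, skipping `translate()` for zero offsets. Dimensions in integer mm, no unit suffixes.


translate([159, 73, 709]) cube([804, 561, 48]);
translate([218, 132, 0]) cube([82, 82, 709]);
translate([822, 132, 0]) cube([82, 82, 709]);
translate([218, 493, 0]) cube([82, 82, 709]);
translate([822, 493, 0]) cube([82, 82, 709]);
translate([300, 132, 647]) cube([522, 82, 62]);
translate([300, 493, 647]) cube([522, 82, 62]);
translate([218, 214, 647]) cube([82, 279, 62]);
translate([822, 214, 647]) cube([82, 279, 62]);


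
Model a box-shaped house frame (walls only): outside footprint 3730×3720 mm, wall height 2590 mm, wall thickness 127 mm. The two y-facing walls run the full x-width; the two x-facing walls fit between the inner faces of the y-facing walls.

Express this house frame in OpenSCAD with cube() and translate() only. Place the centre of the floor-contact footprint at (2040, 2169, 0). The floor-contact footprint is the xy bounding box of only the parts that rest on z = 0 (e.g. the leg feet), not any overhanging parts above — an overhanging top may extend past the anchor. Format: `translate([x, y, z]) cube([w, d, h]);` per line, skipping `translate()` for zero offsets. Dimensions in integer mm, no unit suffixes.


translate([175, 309, 0]) cube([3730, 127, 2590]);
translate([175, 3902, 0]) cube([3730, 127, 2590]);
translate([175, 436, 0]) cube([127, 3466, 2590]);
translate([3778, 436, 0]) cube([127, 3466, 2590]);


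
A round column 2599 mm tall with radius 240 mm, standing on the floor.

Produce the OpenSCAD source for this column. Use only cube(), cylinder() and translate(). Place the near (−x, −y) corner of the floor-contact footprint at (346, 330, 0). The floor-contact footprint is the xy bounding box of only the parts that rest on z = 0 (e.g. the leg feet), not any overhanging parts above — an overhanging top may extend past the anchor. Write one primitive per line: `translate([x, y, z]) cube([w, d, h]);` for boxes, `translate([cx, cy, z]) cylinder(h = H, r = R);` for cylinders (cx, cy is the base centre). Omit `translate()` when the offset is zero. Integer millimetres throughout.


translate([586, 570, 0]) cylinder(h = 2599, r = 240);


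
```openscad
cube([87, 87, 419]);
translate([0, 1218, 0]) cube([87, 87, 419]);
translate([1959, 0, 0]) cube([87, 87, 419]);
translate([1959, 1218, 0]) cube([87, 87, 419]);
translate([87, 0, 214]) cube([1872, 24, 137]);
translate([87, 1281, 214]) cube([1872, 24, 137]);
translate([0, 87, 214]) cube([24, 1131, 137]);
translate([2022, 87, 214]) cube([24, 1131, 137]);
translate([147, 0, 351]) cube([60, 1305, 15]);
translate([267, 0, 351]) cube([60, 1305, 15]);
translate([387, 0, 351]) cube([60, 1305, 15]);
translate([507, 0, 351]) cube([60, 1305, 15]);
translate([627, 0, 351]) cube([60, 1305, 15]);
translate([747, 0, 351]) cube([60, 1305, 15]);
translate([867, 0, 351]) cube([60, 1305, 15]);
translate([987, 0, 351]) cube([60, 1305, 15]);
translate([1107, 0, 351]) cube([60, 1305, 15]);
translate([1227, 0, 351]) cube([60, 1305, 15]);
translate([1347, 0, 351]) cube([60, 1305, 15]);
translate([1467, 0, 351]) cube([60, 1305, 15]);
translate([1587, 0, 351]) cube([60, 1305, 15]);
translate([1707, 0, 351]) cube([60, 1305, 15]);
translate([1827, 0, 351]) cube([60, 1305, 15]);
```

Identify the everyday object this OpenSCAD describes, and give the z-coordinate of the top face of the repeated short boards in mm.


A bed frame. The slat-top height is 366 mm.

Four posts, four rails, and a row of slats — a bed frame. Slats sit on the rails at z = 214 + 137 = 351; with slat thickness 15, the top is 366 mm.


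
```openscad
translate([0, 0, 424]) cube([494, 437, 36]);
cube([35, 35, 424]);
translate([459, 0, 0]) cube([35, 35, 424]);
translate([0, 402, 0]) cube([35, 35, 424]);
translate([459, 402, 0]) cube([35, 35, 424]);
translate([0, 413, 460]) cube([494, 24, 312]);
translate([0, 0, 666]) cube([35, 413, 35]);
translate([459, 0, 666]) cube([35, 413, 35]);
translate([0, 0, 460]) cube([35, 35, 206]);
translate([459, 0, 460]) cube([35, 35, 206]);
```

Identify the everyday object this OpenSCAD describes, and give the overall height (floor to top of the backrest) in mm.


A chair. The overall height is 772 mm.

A slab on four corner posts with a tall panel at the back — a chair. The seat slab sits at z = 424 with thickness 36, and the 312 mm backrest starts at the seat top, so the overall height is 424 + 36 + 312 = 772 mm.


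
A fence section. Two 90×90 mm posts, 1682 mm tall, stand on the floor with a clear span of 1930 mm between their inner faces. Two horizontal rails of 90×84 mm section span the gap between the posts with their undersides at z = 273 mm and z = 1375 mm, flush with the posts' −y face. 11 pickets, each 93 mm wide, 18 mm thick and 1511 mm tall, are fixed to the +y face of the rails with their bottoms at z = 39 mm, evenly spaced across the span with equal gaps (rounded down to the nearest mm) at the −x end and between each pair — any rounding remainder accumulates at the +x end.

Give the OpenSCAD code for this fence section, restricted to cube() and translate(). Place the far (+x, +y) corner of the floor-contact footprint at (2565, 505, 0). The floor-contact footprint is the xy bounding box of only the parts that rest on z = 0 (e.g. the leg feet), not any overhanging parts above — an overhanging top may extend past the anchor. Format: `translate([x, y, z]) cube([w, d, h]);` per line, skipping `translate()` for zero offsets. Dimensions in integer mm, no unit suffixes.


translate([455, 415, 0]) cube([90, 90, 1682]);
translate([2475, 415, 0]) cube([90, 90, 1682]);
translate([545, 415, 273]) cube([1930, 90, 84]);
translate([545, 415, 1375]) cube([1930, 90, 84]);
translate([620, 505, 39]) cube([93, 18, 1511]);
translate([788, 505, 39]) cube([93, 18, 1511]);
translate([956, 505, 39]) cube([93, 18, 1511]);
translate([1124, 505, 39]) cube([93, 18, 1511]);
translate([1292, 505, 39]) cube([93, 18, 1511]);
translate([1460, 505, 39]) cube([93, 18, 1511]);
translate([1628, 505, 39]) cube([93, 18, 1511]);
translate([1796, 505, 39]) cube([93, 18, 1511]);
translate([1964, 505, 39]) cube([93, 18, 1511]);
translate([2132, 505, 39]) cube([93, 18, 1511]);
translate([2300, 505, 39]) cube([93, 18, 1511]);


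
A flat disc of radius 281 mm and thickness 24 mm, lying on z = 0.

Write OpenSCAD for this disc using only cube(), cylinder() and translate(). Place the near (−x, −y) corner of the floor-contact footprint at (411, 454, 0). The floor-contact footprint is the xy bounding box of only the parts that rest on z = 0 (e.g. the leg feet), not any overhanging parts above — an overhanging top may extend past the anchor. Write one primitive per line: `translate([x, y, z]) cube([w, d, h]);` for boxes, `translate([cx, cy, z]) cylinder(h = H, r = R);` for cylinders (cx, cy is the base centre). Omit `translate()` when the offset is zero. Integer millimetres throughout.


translate([692, 735, 0]) cylinder(h = 24, r = 281);
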